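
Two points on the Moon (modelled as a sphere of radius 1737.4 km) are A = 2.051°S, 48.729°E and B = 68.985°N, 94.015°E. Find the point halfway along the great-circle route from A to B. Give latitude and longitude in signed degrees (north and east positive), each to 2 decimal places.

35.10°, 60.24°

Central angle δ = 1.3503 rad. Interpolating on the sphere with fraction f = 0.5:
P = [sin((1−f)δ)·A + sin(fδ)·B] / sin δ = 0.6405·A + 0.6405·B in Cartesian coordinates,
giving P = (0.4061, 0.7102, 0.5750), i.e. latitude 35.10°, longitude 60.24°.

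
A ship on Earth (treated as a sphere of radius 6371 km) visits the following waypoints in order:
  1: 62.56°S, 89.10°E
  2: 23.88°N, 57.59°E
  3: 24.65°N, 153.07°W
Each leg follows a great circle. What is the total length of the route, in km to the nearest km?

Leg 1→2: central angle 1.5708 rad, distance 10007.8 km.
Leg 2→3: central angle 2.1484 rad, distance 13687.7 km.
Total: 10007.8 + 13687.7 ≈ 23695 km.

23695 km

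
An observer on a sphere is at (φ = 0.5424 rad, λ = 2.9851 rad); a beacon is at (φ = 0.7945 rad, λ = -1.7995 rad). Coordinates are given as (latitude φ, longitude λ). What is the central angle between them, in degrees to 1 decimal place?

65.7°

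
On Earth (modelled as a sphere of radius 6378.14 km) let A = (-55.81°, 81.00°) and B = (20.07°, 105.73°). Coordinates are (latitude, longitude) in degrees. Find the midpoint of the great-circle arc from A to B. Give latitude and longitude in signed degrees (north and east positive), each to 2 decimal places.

The central angle between A and B is δ = 1.3740 rad.
With f = 0.5, the slerp weights are sin((1−f)δ)/sin δ = 0.6467 and sin(fδ)/sin δ = 0.6467.
Weighted sum of the unit vectors: (0.6467)·(0.0879,0.5550,-0.8272) + (0.6467)·(-0.2546,0.9041,0.3432) = (-0.1078, 0.9436, -0.3130).
Converting back: φ = atan2(z, √(x²+y²)) = -18.24°, λ = atan2(y, x) = 96.52°.

-18.24°, 96.52°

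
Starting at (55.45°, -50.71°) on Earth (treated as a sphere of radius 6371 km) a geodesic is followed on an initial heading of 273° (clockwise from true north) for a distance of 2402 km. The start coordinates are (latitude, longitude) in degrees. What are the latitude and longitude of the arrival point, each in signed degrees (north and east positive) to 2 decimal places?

Angular distance δ = d/R = 2402/6371 = 0.37702 rad; initial bearing θ = 4.7647 rad.
sin φ₂ = sin φ₁ cos δ + cos φ₁ sin δ cos θ = (0.8236)(0.9298) + (0.5671)(0.3682)(0.0523) = 0.7767, so φ₂ = 50.96°.
Δλ = atan2(sin θ sin δ cos φ₁, cos δ − sin φ₁ sin φ₂) = atan2(-0.2085, 0.2900) = -35.711°.
λ₂ = -50.710° − 35.711° = -86.42°.

50.96°, -86.42°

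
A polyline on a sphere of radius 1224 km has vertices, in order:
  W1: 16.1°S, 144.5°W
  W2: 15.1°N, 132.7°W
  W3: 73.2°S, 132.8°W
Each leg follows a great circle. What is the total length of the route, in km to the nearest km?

Leg W1→W2: central angle 0.5813 rad, distance 711.5 km.
Leg W2→W3: central angle 1.5411 rad, distance 1886.3 km.
Total: 711.5 + 1886.3 ≈ 2598 km.

2598 km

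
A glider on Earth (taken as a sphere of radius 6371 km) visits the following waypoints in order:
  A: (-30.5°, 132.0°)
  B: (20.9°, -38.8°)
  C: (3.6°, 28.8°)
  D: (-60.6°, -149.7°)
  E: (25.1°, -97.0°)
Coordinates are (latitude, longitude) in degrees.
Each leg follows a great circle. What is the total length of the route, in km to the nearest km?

Leg A→B: central angle 2.9204 rad, distance 18606.0 km.
Leg B→C: central angle 1.1835 rad, distance 7540.0 km.
Leg C→D: central angle 2.1466 rad, distance 13675.7 km.
Leg D→E: central angle 1.6711 rad, distance 10646.8 km.
Total: 18606.0 + 7540.0 + 13675.7 + 10646.8 ≈ 50469 km.

50469 km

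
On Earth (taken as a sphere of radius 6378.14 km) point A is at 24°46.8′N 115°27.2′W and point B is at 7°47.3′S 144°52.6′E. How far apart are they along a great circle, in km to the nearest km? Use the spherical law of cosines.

In radians: φ₁ = 0.4325, φ₂ = -0.1359, Δλ = -99.670° = -1.7396 rad.
cos c = sin φ₁ sin φ₂ + cos φ₁ cos φ₂ cos Δλ = (0.4191)(-0.1355) + (0.9079)(0.9908)(-0.1680) = -0.20790,
so c = arccos(-0.20790) = 1.78022 rad.
Distance = R·c = 6378.14 × 1.7802 ≈ 11355 km.

11355 km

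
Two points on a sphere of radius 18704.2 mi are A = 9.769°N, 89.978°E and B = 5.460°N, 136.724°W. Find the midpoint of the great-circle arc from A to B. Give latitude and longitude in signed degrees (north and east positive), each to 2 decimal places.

18.64°, 157.29°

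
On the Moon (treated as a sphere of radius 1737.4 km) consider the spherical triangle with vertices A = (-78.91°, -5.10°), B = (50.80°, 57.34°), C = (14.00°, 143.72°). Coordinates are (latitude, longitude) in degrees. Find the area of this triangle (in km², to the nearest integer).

Side lengths (central angles): a = 1.3426, b = 1.9791, c = 2.3521 rad; semiperimeter s = 2.8369.
By l'Huilier's theorem, tan(E/4) = √[tan(s/2) tan((s−a)/2) tan((s−b)/2) tan((s−c)/2)], giving spherical excess E = 2.7616 rad.
Area = E·R² = 2.7616 × (1737.4)² ≈ 8336065 km².

8336065 km²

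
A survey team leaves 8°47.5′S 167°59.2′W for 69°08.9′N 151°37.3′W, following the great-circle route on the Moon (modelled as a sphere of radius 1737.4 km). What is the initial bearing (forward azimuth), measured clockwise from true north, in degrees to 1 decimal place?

5.9°

Δλ = 16.365° = 0.2856 rad.
y = sin Δλ · cos φ₂ = (0.2818)(0.3559) = 0.1003
x = cos φ₁ sin φ₂ − sin φ₁ cos φ₂ cos Δλ = (0.9883)(0.9345) − (-0.1528)(0.3559)(0.9595) = 0.9757
θ = atan2(y, x) = 5.87°, so the bearing is 5.9°.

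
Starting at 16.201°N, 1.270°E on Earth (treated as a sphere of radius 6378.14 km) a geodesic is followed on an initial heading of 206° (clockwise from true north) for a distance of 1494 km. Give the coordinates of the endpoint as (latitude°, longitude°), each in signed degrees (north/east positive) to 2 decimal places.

Angular distance δ = d/R = 1494/6378.14 = 0.23424 rad; initial bearing θ = 3.5954 rad.
sin φ₂ = sin φ₁ cos δ + cos φ₁ sin δ cos θ = (0.2790)(0.9727) + (0.9603)(0.2321)(-0.8988) = 0.0711, so φ₂ = 4.07°.
Δλ = atan2(sin θ sin δ cos φ₁, cos δ − sin φ₁ sin φ₂) = atan2(-0.0977, 0.9529) = -5.855°.
λ₂ = 1.270° − 5.855° = -4.58°.

4.07°, -4.58°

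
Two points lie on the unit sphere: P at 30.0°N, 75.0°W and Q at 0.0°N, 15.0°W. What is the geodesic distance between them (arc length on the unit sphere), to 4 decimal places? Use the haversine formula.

1.1230

Let φ₁ = 0.5236 rad, φ₂ = 0.0000 rad, and Δλ = 1.0472 rad.
Haversine: a = sin²(Δφ/2) + cos φ₁ cos φ₂ sin²(Δλ/2) = 0.0670 + (0.8660)(1.0000)(0.2500) = 0.28349.
Central angle c = 2·arcsin(√a) = 1.12296 rad.
On the unit sphere the arc length equals the central angle: 1.1230.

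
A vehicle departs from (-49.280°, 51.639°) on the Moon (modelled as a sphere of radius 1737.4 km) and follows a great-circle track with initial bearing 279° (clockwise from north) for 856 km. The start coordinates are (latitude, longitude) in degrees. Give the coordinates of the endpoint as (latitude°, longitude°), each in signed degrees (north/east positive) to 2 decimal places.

Angular distance δ = d/R = 856/1737.4 = 0.49269 rad; initial bearing θ = 4.8695 rad.
sin φ₂ = sin φ₁ cos δ + cos φ₁ sin δ cos θ = (-0.7579)(0.8811) + (0.6524)(0.4730)(0.1564) = -0.6195, so φ₂ = -38.28°.
Δλ = atan2(sin θ sin δ cos φ₁, cos δ − sin φ₁ sin φ₂) = atan2(-0.3048, 0.4115) = -36.522°.
λ₂ = 51.639° − 36.522° = 15.12°.

-38.28°, 15.12°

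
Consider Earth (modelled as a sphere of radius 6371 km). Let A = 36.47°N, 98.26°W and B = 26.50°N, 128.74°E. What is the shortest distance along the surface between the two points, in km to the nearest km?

11457 km

Let φ₁ = 0.6365 rad, φ₂ = 0.4625 rad, and Δλ = -2.3213 rad.
cos c = sin φ₁ sin φ₂ + cos φ₁ cos φ₂ cos Δλ = (0.5944)(0.4462) + (0.8042)(0.8949)(-0.6820) = -0.22560,
so c = arccos(-0.22560) = 1.79835 rad.
Distance = R·c = 6371 × 1.7984 ≈ 11457 km.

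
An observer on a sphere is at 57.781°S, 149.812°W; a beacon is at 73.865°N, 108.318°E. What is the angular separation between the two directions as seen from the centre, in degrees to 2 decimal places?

In radians: φ₁ = -1.0085, φ₂ = 1.2892, Δλ = -101.870° = -1.7780 rad.
cos c = sin φ₁ sin φ₂ + cos φ₁ cos φ₂ cos Δλ = (-0.8460)(0.9606) + (0.5332)(0.2779)(-0.2057) = -0.84317,
so c = arccos(-0.84317) = 2.57394 rad.
So the angular separation is 147.48°.

147.48°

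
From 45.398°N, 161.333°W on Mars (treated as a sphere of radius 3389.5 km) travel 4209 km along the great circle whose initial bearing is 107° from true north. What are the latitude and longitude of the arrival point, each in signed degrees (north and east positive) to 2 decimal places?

2.05°, -96.43°

Angular distance δ = d/R = 4209/3389.5 = 1.24178 rad; initial bearing θ = 1.8675 rad.
sin φ₂ = sin φ₁ cos δ + cos φ₁ sin δ cos θ = (0.7120)(0.3231) + (0.7022)(0.9464)(-0.2924) = 0.0358, so φ₂ = 2.05°.
Δλ = atan2(sin θ sin δ cos φ₁, cos δ − sin φ₁ sin φ₂) = atan2(0.6355, 0.2976) = 64.903°.
λ₂ = -161.333° + 64.903° = -96.43°.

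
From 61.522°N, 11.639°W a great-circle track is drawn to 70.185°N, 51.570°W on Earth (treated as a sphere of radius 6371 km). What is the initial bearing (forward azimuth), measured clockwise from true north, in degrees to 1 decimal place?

With φ₁ = 1.0738, φ₂ = 1.2250, Δλ = -0.6969 rad, the forward-azimuth formula gives
θ = atan2( sin Δλ cos φ₂ , cos φ₁ sin φ₂ − sin φ₁ cos φ₂ cos Δλ ) = atan2(-0.2176, 0.2201) = -44.67°.
Adding 360° brings this into [0°, 360°): 315.3°.

315.3°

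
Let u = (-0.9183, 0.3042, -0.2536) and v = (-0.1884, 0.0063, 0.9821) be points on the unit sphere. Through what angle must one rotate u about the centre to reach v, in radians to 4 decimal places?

1.6450 rad

u·v = -0.0741; |u| = 1.0001, |v| = 1.0000.
cos θ = (u·v)/(|u||v|) = -0.0741, so θ = 1.6450 rad.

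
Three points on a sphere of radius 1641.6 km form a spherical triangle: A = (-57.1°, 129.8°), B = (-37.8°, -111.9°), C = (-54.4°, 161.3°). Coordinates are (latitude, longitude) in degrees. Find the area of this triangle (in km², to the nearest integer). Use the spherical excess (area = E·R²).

346765 km²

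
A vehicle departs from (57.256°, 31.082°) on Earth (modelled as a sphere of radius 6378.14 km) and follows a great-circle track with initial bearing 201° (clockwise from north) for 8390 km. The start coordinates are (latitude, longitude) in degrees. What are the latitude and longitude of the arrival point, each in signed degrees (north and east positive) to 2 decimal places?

Angular distance δ = d/R = 8390/6378.14 = 1.31543 rad; initial bearing θ = 3.5081 rad.
sin φ₂ = sin φ₁ cos δ + cos φ₁ sin δ cos θ = (0.8411)(0.2526) + (0.5409)(0.9676)(-0.9336) = -0.2761, so φ₂ = -16.03°.
Δλ = atan2(sin θ sin δ cos φ₁, cos δ − sin φ₁ sin φ₂) = atan2(-0.1876, 0.4848) = -21.148°.
λ₂ = 31.082° − 21.148° = 9.93°.

-16.03°, 9.93°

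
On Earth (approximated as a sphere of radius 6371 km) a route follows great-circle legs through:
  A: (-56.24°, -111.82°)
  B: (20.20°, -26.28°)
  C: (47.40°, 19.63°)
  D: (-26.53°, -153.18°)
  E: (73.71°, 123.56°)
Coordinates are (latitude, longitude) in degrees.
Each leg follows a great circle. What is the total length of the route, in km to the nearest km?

46931 km

Leg A→B: central angle 1.8199 rad, distance 11594.5 km.
Leg B→C: central angle 0.8008 rad, distance 5101.6 km.
Leg C→D: central angle 2.7642 rad, distance 17610.7 km.
Leg D→E: central angle 1.9815 rad, distance 12624.3 km.
Total: 11594.5 + 5101.6 + 17610.7 + 12624.3 ≈ 46931 km.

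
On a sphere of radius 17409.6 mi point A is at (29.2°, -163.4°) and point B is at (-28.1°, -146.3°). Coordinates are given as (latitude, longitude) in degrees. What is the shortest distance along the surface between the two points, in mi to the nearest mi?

With latitudes φ₁ = 29.200°, φ₂ = -28.100° and longitude difference Δλ = 17.100°:
cos c = sin φ₁ sin φ₂ + cos φ₁ cos φ₂ cos Δλ = (0.4879)(-0.4710) + (0.8729)(0.8821)(0.9558) = 0.50620,
so c = arccos(0.50620) = 1.04002 rad.
Distance = R·c = 17409.6 × 1.0400 ≈ 18106 mi.

18106 mi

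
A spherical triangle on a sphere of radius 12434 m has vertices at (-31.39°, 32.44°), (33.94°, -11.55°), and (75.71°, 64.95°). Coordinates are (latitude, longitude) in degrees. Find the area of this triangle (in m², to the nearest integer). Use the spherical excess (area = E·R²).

Side lengths (central angles): a = 0.9412, b = 1.9040, c = 1.3503 rad; semiperimeter s = 2.0977.
By l'Huilier's theorem, tan(E/4) = √[tan(s/2) tan((s−a)/2) tan((s−b)/2) tan((s−c)/2)], giving spherical excess E = 0.8201 rad.
Area = E·R² = 0.8201 × (12434)² ≈ 126795406 m².

126795406 m²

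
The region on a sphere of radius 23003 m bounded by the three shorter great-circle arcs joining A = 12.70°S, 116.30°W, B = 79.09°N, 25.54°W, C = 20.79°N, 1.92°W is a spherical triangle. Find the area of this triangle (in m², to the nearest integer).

783620884 m²

Side lengths (central angles): a = 1.0349, b = 2.0426, c = 1.7909 rad; semiperimeter s = 2.4342.
By l'Huilier's theorem, tan(E/4) = √[tan(s/2) tan((s−a)/2) tan((s−b)/2) tan((s−c)/2)], giving spherical excess E = 1.4809 rad.
Area = E·R² = 1.4809 × (23003)² ≈ 783620884 m².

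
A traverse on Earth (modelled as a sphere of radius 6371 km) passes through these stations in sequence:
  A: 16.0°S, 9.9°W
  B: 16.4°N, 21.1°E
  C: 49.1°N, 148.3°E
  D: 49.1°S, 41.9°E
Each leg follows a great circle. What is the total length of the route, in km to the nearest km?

Leg A→B: central angle 0.7776 rad, distance 4954.0 km.
Leg B→C: central angle 1.7379 rad, distance 11072.3 km.
Leg C→D: central angle 2.3355 rad, distance 14879.7 km.
Total: 4954.0 + 11072.3 + 14879.7 ≈ 30906 km.

30906 km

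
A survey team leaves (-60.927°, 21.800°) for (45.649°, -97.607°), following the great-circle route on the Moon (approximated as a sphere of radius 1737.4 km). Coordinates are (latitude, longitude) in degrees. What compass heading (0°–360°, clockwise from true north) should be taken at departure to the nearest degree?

274°

With φ₁ = -1.0634, φ₂ = 0.7967, Δλ = -2.0840 rad, the forward-azimuth formula gives
θ = atan2( sin Δλ cos φ₂ , cos φ₁ sin φ₂ − sin φ₁ cos φ₂ cos Δλ ) = atan2(-0.6090, 0.0475) = -85.54°.
Adding 360° brings this into [0°, 360°): 274°.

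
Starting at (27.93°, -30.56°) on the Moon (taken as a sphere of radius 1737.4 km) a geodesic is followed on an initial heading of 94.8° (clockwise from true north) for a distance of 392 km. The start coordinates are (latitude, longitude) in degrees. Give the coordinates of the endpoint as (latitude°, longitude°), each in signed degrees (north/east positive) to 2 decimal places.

26.10°, -16.19°

Angular distance δ = d/R = 392/1737.4 = 0.22562 rad; initial bearing θ = 1.6546 rad.
sin φ₂ = sin φ₁ cos δ + cos φ₁ sin δ cos θ = (0.4684)(0.9747) + (0.8835)(0.2237)(-0.0837) = 0.4400, so φ₂ = 26.10°.
Δλ = atan2(sin θ sin δ cos φ₁, cos δ − sin φ₁ sin φ₂) = atan2(0.1970, 0.7686) = 14.374°.
λ₂ = -30.560° + 14.374° = -16.19°.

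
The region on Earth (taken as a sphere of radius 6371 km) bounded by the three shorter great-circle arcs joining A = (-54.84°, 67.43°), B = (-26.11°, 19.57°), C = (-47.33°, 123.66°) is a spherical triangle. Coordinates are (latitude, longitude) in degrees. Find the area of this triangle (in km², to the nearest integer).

1739899 km²

Side lengths (central angles): a = 1.3945, b = 0.6127, c = 0.7859 rad; semiperimeter s = 1.3966.
By l'Huilier's theorem, tan(E/4) = √[tan(s/2) tan((s−a)/2) tan((s−b)/2) tan((s−c)/2)], giving spherical excess E = 0.0429 rad.
Area = E·R² = 0.0429 × (6371)² ≈ 1739899 km².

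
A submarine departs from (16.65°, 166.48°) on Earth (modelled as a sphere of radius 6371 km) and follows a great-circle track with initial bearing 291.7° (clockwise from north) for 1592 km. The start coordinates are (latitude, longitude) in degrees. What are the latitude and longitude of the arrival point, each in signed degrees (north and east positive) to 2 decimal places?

21.42°, 152.19°

Angular distance δ = d/R = 1592/6371 = 0.24988 rad; initial bearing θ = 5.0911 rad.
sin φ₂ = sin φ₁ cos δ + cos φ₁ sin δ cos θ = (0.2865)(0.9689) + (0.9581)(0.2473)(0.3697) = 0.3652, so φ₂ = 21.42°.
Δλ = atan2(sin θ sin δ cos φ₁, cos δ − sin φ₁ sin φ₂) = atan2(-0.2201, 0.8643) = -14.289°.
λ₂ = 166.480° − 14.289° = 152.19°.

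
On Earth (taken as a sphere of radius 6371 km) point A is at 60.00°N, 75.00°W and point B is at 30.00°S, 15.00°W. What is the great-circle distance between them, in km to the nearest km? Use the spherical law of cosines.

11398 km

Let φ₁ = 1.0472 rad, φ₂ = -0.5236 rad, and Δλ = 1.0472 rad.
cos c = sin φ₁ sin φ₂ + cos φ₁ cos φ₂ cos Δλ = (0.8660)(-0.5000) + (0.5000)(0.8660)(0.5000) = -0.21651,
so c = arccos(-0.21651) = 1.78903 rad.
Distance = R·c = 6371 × 1.7890 ≈ 11398 km.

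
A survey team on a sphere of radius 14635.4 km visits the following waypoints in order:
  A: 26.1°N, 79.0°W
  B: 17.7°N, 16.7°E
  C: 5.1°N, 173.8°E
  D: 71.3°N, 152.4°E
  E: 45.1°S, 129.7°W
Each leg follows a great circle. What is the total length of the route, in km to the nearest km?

110155 km

Leg A→B: central angle 1.5220 rad, distance 22274.9 km.
Leg B→C: central angle 2.5813 rad, distance 37777.7 km.
Leg C→D: central angle 1.1793 rad, distance 17260.2 km.
Leg D→E: central angle 2.2440 rad, distance 32842.1 km.
Total: 22274.9 + 37777.7 + 17260.2 + 32842.1 ≈ 110155 km.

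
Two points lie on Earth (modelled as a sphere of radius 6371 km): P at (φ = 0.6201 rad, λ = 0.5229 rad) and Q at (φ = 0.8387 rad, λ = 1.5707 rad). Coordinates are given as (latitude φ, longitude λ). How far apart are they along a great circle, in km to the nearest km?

In radians: φ₁ = 0.6201, φ₂ = 0.8387, Δλ = 60.035° = 1.0478 rad.
cos c = sin φ₁ sin φ₂ + cos φ₁ cos φ₂ cos Δλ = (0.5811)(0.7438) + (0.8138)(0.6684)(0.4995) = 0.70393,
so c = arccos(0.70393) = 0.78988 rad.
Distance = R·c = 6371 × 0.7899 ≈ 5032 km.

5032 km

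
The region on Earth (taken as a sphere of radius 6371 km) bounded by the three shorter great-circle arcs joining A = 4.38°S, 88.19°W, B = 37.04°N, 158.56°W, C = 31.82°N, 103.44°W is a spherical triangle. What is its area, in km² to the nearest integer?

Side lengths (central angles): a = 0.7877, b = 0.6807, c = 1.3476 rad; semiperimeter s = 1.4080.
By l'Huilier's theorem, tan(E/4) = √[tan(s/2) tan((s−a)/2) tan((s−b)/2) tan((s−c)/2)], giving spherical excess E = 0.2235 rad.
Area = E·R² = 0.2235 × (6371)² ≈ 9073789 km².

9073789 km²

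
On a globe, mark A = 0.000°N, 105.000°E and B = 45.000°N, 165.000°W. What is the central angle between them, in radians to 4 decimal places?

1.5708 rad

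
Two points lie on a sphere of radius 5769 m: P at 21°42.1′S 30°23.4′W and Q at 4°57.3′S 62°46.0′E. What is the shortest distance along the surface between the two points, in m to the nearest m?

With latitudes φ₁ = -21.702°, φ₂ = -4.955° and longitude difference Δλ = 93.157°:
cos c = sin φ₁ sin φ₂ + cos φ₁ cos φ₂ cos Δλ = (-0.3698)(-0.0864) + (0.9291)(0.9963)(-0.0551) = -0.01903,
so c = arccos(-0.01903) = 1.58983 rad.
Distance = R·c = 5769 × 1.5898 ≈ 9172 m.

9172 m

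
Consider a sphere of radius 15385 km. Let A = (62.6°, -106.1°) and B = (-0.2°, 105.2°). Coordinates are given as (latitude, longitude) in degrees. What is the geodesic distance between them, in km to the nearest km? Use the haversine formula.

30436 km

In radians: φ₁ = 1.0926, φ₂ = -0.0035, Δλ = -148.700° = -2.5953 rad.
Haversine: a = sin²(Δφ/2) + cos φ₁ cos φ₂ sin²(Δλ/2) = 0.2715 + (0.4602)(1.0000)(0.9272) = 0.69816.
Central angle c = 2·arcsin(√a) = 1.97830 rad.
Distance = R·c = 15385 × 1.9783 ≈ 30436 km.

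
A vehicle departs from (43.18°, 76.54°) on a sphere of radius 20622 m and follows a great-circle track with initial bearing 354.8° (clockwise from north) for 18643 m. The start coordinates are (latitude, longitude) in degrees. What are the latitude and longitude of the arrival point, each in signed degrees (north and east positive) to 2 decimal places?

83.65°, -63.35°

Angular distance δ = d/R = 18643/20622 = 0.90403 rad; initial bearing θ = 6.1924 rad.
sin φ₂ = sin φ₁ cos δ + cos φ₁ sin δ cos θ = (0.6843)(0.6184) + (0.7292)(0.7858)(0.9959) = 0.9939, so φ₂ = 83.65°.
Δλ = atan2(sin θ sin δ cos φ₁, cos δ − sin φ₁ sin φ₂) = atan2(-0.0519, -0.0617) = -139.890°.
λ₂ = 76.540° − 139.890° = -63.35°.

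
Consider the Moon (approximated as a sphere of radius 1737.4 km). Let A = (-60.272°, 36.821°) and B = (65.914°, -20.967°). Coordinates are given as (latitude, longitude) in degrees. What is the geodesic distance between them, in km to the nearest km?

Let φ₁ = -1.0519 rad, φ₂ = 1.1504 rad, and Δλ = -1.0086 rad.
cos c = sin φ₁ sin φ₂ + cos φ₁ cos φ₂ cos Δλ = (-0.8684)(0.9129) + (0.4959)(0.4081)(0.5331) = -0.68491,
so c = arccos(-0.68491) = 2.32527 rad.
Distance = R·c = 1737.4 × 2.3253 ≈ 4040 km.

4040 km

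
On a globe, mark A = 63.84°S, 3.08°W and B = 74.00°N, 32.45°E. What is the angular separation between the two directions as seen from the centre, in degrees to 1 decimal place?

Let φ₁ = -1.1142 rad, φ₂ = 1.2915 rad, and Δλ = 0.6201 rad.
cos c = sin φ₁ sin φ₂ + cos φ₁ cos φ₂ cos Δλ = (-0.8976)(0.9613) + (0.4409)(0.2756)(0.8138) = -0.76390,
so c = arccos(-0.76390) = 2.44013 rad.
So the angular separation is 139.8°.

139.8°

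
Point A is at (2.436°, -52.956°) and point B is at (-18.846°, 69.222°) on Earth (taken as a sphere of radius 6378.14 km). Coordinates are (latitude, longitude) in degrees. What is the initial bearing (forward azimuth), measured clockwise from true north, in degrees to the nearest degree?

111°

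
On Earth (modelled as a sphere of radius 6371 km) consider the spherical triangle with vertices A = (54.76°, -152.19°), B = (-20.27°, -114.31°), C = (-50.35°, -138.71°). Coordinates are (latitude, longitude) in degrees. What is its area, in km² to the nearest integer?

Side lengths (central angles): a = 0.6235, b = 1.8450, c = 1.4260 rad; semiperimeter s = 1.9473.
By l'Huilier's theorem, tan(E/4) = √[tan(s/2) tan((s−a)/2) tan((s−b)/2) tan((s−c)/2)], giving spherical excess E = 0.4975 rad.
Area = E·R² = 0.4975 × (6371)² ≈ 20194676 km².

20194676 km²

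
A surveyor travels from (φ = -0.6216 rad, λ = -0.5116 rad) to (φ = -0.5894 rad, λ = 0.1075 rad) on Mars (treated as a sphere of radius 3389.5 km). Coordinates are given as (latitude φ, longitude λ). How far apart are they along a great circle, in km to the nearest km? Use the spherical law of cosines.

With latitudes φ₁ = -35.615°, φ₂ = -33.770° and longitude difference Δλ = 35.472°:
cos c = sin φ₁ sin φ₂ + cos φ₁ cos φ₂ cos Δλ = (-0.5823)(-0.5559) + (0.8129)(0.8313)(0.8144) = 0.87406,
so c = arccos(0.87406) = 0.50730 rad.
Distance = R·c = 3389.5 × 0.5073 ≈ 1720 km.

1720 km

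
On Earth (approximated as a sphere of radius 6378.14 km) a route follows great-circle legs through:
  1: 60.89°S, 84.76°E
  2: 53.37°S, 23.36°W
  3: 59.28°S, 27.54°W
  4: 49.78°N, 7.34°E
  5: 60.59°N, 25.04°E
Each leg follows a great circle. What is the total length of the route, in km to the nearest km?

20716 km

Leg 1→2: central angle 0.9136 rad, distance 5827.3 km.
Leg 2→3: central angle 0.1107 rad, distance 706.3 km.
Leg 3→4: central angle 1.9669 rad, distance 12545.1 km.
Leg 4→5: central angle 0.2567 rad, distance 1637.0 km.
Total: 5827.3 + 706.3 + 12545.1 + 1637.0 ≈ 20716 km.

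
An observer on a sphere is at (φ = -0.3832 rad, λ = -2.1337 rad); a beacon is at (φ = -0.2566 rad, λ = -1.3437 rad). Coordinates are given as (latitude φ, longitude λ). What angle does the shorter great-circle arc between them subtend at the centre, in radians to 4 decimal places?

0.7579 rad

In radians: φ₁ = -0.3832, φ₂ = -0.2566, Δλ = 45.264° = 0.7900 rad.
cos c = sin φ₁ sin φ₂ + cos φ₁ cos φ₂ cos Δλ = (-0.3739)(-0.2538) + (0.9275)(0.9673)(0.7038) = 0.72631,
so c = arccos(0.72631) = 0.75785 rad.
So the angular separation is 0.7579 rad.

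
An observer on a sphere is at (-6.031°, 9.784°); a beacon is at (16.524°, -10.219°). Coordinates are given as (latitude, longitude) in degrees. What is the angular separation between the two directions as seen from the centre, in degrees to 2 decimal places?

Let φ₁ = -0.1053 rad, φ₂ = 0.2884 rad, and Δλ = -0.3491 rad.
cos c = sin φ₁ sin φ₂ + cos φ₁ cos φ₂ cos Δλ = (-0.1051)(0.2844) + (0.9945)(0.9587)(0.9397) = 0.86600,
so c = arccos(0.86600) = 0.52365 rad.
So the angular separation is 30.00°.

30.00°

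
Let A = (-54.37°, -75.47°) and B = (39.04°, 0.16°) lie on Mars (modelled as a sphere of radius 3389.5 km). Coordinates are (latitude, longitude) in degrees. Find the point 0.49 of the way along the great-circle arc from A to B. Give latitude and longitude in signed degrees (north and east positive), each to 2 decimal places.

-10.60°, -31.89°

Central angle δ = 1.9819 rad. Interpolating on the sphere with fraction f = 0.49:
P = [sin((1−f)δ)·A + sin(fδ)·B] / sin δ = 0.9243·A + 0.9006·B in Cartesian coordinates,
giving P = (0.8346, -0.5193, -0.1840), i.e. latitude -10.60°, longitude -31.89°.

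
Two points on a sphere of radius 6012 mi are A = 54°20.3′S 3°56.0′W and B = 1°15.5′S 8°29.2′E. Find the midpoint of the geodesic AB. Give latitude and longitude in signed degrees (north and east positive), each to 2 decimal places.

The central angle between A and B is δ = 0.9434 rad.
With f = 0.5, the slerp weights are sin((1−f)δ)/sin δ = 0.5613 and sin(fδ)/sin δ = 0.5613.
Weighted sum of the unit vectors: (0.5613)·(0.5816,-0.0400,-0.8125) + (0.5613)·(0.9888,0.1475,-0.0220) = (0.8815, 0.0604, -0.4684).
Converting back: φ = atan2(z, √(x²+y²)) = -27.93°, λ = atan2(y, x) = 3.92°.

-27.93°, 3.92°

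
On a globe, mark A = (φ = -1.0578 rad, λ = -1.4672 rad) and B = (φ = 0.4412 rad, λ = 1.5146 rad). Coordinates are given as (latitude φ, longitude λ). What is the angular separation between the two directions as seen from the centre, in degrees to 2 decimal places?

In radians: φ₁ = -1.0578, φ₂ = 0.4412, Δλ = 170.845° = 2.9818 rad.
Haversine: a = sin²(Δφ/2) + cos φ₁ cos φ₂ sin²(Δλ/2) = 0.4641 + (0.4908)(0.9042)(0.9936) = 0.90510.
Central angle c = 2·arcsin(√a) = 2.51528 rad.
So the angular separation is 144.12°.

144.12°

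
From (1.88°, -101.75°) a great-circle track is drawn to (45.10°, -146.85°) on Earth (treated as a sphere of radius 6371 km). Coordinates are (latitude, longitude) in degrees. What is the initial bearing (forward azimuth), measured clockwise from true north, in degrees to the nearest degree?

324°

Δλ = -45.100° = -0.7871 rad.
y = sin Δλ · cos φ₂ = (-0.7083)(0.7059) = -0.5000
x = cos φ₁ sin φ₂ − sin φ₁ cos φ₂ cos Δλ = (0.9995)(0.7083) − (0.0328)(0.7059)(0.7059) = 0.6916
θ = atan2(y, x) = -35.86°; adding 360° gives 324°.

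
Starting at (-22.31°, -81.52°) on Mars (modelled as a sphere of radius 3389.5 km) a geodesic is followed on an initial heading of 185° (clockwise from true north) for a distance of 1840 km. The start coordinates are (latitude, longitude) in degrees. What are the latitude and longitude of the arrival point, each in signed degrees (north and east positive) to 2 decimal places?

-53.24°, -85.83°

Angular distance δ = d/R = 1840/3389.5 = 0.54285 rad; initial bearing θ = 3.2289 rad.
sin φ₂ = sin φ₁ cos δ + cos φ₁ sin δ cos θ = (-0.3796)(0.8562) + (0.9251)(0.5166)(-0.9962) = -0.8011, so φ₂ = -53.24°.
Δλ = atan2(sin θ sin δ cos φ₁, cos δ − sin φ₁ sin φ₂) = atan2(-0.0417, 0.5521) = -4.314°.
λ₂ = -81.520° − 4.314° = -85.83°.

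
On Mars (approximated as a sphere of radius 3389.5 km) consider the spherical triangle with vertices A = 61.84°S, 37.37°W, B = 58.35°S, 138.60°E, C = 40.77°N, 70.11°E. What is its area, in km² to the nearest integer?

22789753 km²

Side lengths (central angles): a = 1.9935, b = 2.3228, c = 1.0432 rad; semiperimeter s = 2.6797.
By l'Huilier's theorem, tan(E/4) = √[tan(s/2) tan((s−a)/2) tan((s−b)/2) tan((s−c)/2)], giving spherical excess E = 1.9837 rad.
Area = E·R² = 1.9837 × (3389.5)² ≈ 22789753 km².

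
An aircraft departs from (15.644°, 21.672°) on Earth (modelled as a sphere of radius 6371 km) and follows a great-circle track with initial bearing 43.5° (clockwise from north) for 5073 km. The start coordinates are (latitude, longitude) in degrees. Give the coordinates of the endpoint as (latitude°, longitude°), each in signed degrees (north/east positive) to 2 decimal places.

Angular distance δ = d/R = 5073/6371 = 0.79626 rad; initial bearing θ = 0.7592 rad.
sin φ₂ = sin φ₁ cos δ + cos φ₁ sin δ cos θ = (0.2697)(0.6994) + (0.9630)(0.7147)(0.7254) = 0.6878, so φ₂ = 43.46°.
Δλ = atan2(sin θ sin δ cos φ₁, cos δ − sin φ₁ sin φ₂) = atan2(0.4738, 0.5139) = 42.674°.
λ₂ = 21.672° + 42.674° = 64.35°.

43.46°, 64.35°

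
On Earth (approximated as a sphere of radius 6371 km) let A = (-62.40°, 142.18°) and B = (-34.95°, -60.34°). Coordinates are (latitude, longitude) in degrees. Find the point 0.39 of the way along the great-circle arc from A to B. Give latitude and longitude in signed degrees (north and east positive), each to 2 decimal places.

The central angle between A and B is δ = 1.4133 rad.
With f = 0.39, the slerp weights are sin((1−f)δ)/sin δ = 0.7687 and sin(fδ)/sin δ = 0.5303.
Weighted sum of the unit vectors: (0.7687)·(-0.3660,0.2841,-0.8862) + (0.5303)·(0.4056,-0.7123,-0.5729) = (-0.0663, -0.1593, -0.9850).
Converting back: φ = atan2(z, √(x²+y²)) = -80.07°, λ = atan2(y, x) = -112.59°.

-80.07°, -112.59°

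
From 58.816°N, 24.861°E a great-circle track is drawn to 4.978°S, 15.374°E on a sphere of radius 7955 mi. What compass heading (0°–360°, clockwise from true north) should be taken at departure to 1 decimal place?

With φ₁ = 1.0265, φ₂ = -0.0869, Δλ = -0.1656 rad, the forward-azimuth formula gives
θ = atan2( sin Δλ cos φ₂ , cos φ₁ sin φ₂ − sin φ₁ cos φ₂ cos Δλ ) = atan2(-0.1642, -0.8856) = -169.50°.
Adding 360° brings this into [0°, 360°): 190.5°.

190.5°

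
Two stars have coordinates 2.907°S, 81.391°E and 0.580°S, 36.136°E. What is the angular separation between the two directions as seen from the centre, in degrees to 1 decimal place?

45.3°

Let φ₁ = -0.0507 rad, φ₂ = -0.0101 rad, and Δλ = -0.7898 rad.
Haversine: a = sin²(Δφ/2) + cos φ₁ cos φ₂ sin²(Δλ/2) = 0.0004 + (0.9987)(0.9999)(0.1480) = 0.14824.
Central angle c = 2·arcsin(√a) = 0.79045 rad.
So the angular separation is 45.3°.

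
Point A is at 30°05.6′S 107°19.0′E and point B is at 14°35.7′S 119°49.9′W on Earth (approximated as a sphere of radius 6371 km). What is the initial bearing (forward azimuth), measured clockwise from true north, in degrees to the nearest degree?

128°

Δλ = 132.852° = 2.3187 rad.
y = sin Δλ · cos φ₂ = (0.7331)(0.9677) = 0.7095
x = cos φ₁ sin φ₂ − sin φ₁ cos φ₂ cos Δλ = (0.8652)(-0.2520) − (-0.5014)(0.9677)(-0.6801) = -0.5480
θ = atan2(y, x) = 127.68°, so the bearing is 128°.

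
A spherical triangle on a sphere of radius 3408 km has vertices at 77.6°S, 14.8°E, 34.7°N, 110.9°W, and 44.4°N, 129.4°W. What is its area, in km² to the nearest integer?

6165997 km²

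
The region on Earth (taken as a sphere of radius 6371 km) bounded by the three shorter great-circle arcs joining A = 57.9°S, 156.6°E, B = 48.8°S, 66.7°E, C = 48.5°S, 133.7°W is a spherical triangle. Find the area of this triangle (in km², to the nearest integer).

12068019 km²

Side lengths (central angles): a = 1.4157, b = 0.7127, c = 0.8789 rad; semiperimeter s = 1.5037.
By l'Huilier's theorem, tan(E/4) = √[tan(s/2) tan((s−a)/2) tan((s−b)/2) tan((s−c)/2)], giving spherical excess E = 0.2973 rad.
Area = E·R² = 0.2973 × (6371)² ≈ 12068019 km².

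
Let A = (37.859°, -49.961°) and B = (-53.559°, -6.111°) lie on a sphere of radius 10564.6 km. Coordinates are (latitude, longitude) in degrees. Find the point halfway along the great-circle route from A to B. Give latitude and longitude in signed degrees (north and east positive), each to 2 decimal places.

-8.44°, -31.29°

The central angle between A and B is δ = 1.7269 rad.
With f = 0.5, the slerp weights are sin((1−f)δ)/sin δ = 0.7695 and sin(fδ)/sin δ = 0.7695.
Weighted sum of the unit vectors: (0.7695)·(0.5079,-0.6045,0.6137) + (0.7695)·(0.5906,-0.0632,-0.8045) = (0.8453, -0.5138, -0.1468).
Converting back: φ = atan2(z, √(x²+y²)) = -8.44°, λ = atan2(y, x) = -31.29°.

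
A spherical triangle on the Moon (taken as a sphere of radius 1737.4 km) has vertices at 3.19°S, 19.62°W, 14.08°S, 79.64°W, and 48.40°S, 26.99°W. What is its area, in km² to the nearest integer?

Side lengths (central angles): a = 0.9611, b = 0.7968, c = 1.0501 rad; semiperimeter s = 1.4040.
By l'Huilier's theorem, tan(E/4) = √[tan(s/2) tan((s−a)/2) tan((s−b)/2) tan((s−c)/2)], giving spherical excess E = 0.4116 rad.
Area = E·R² = 0.4116 × (1737.4)² ≈ 1242577 km².

1242577 km²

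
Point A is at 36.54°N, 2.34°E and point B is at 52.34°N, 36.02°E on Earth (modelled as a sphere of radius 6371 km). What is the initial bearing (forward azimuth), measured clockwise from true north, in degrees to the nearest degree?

45°

Δλ = 33.680° = 0.5878 rad.
y = sin Δλ · cos φ₂ = (0.5546)(0.6110) = 0.3388
x = cos φ₁ sin φ₂ − sin φ₁ cos φ₂ cos Δλ = (0.8034)(0.7917) − (0.5954)(0.6110)(0.8321) = 0.3333
θ = atan2(y, x) = 45.47°, so the bearing is 45°.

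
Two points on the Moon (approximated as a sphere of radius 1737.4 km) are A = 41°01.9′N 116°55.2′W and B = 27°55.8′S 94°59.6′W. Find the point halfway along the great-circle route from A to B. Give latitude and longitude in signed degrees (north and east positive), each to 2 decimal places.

6.67°, -105.08°

The central angle between A and B is δ = 1.2548 rad.
With f = 0.5, the slerp weights are sin((1−f)δ)/sin δ = 0.6176 and sin(fδ)/sin δ = 0.6176.
Weighted sum of the unit vectors: (0.6176)·(-0.3415,-0.6726,0.6565) + (0.6176)·(-0.0769,-0.8802,-0.4684) = (-0.2584, -0.9590, 0.1162).
Converting back: φ = atan2(z, √(x²+y²)) = 6.67°, λ = atan2(y, x) = -105.08°.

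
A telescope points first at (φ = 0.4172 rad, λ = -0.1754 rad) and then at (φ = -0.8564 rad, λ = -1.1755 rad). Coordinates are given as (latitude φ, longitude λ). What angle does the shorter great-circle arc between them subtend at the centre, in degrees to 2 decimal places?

Let φ₁ = 0.4172 rad, φ₂ = -0.8564 rad, and Δλ = -1.0001 rad.
cos c = sin φ₁ sin φ₂ + cos φ₁ cos φ₂ cos Δλ = (0.4052)(-0.7555) + (0.9142)(0.6552)(0.5402) = 0.01745,
so c = arccos(0.01745) = 1.55335 rad.
So the angular separation is 89.00°.

89.00°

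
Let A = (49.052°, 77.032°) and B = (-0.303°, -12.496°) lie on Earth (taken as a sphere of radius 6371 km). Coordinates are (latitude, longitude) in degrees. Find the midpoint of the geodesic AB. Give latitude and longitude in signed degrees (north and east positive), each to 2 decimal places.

Central angle δ = 1.5694 rad. Interpolating on the sphere with fraction f = 0.5:
P = [sin((1−f)δ)·A + sin(fδ)·B] / sin δ = 0.7066·A + 0.7066·B in Cartesian coordinates,
giving P = (0.7938, 0.2984, 0.5300), i.e. latitude 32.00°, longitude 20.60°.

32.00°, 20.60°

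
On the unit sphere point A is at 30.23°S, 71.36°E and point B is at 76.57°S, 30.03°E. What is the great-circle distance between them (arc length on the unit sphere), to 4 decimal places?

Let φ₁ = -0.5276 rad, φ₂ = -1.3364 rad, and Δλ = -0.7213 rad.
cos c = sin φ₁ sin φ₂ + cos φ₁ cos φ₂ cos Δλ = (-0.5035)(-0.9727) + (0.8640)(0.2323)(0.7509) = 0.64039,
so c = arccos(0.64039) = 0.87579 rad.
On the unit sphere the arc length equals the central angle: 0.8758.

0.8758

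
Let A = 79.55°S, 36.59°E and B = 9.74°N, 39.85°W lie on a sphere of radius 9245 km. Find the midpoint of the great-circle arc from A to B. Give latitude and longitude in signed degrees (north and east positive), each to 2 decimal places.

-37.97°, -30.12°

Central angle δ = 1.6956 rad. Interpolating on the sphere with fraction f = 0.5:
P = [sin((1−f)δ)·A + sin(fδ)·B] / sin δ = 0.7557·A + 0.7557·B in Cartesian coordinates,
giving P = (0.6819, -0.3956, -0.6153), i.e. latitude -37.97°, longitude -30.12°.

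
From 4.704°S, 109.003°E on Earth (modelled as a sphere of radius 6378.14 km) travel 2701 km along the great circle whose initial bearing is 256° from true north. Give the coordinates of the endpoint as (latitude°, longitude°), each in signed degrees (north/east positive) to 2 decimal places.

Angular distance δ = d/R = 2701/6378.14 = 0.42348 rad; initial bearing θ = 4.4680 rad.
sin φ₂ = sin φ₁ cos δ + cos φ₁ sin δ cos θ = (-0.0820)(0.9117) + (0.9966)(0.4109)(-0.2419) = -0.1738, so φ₂ = -10.01°.
Δλ = atan2(sin θ sin δ cos φ₁, cos δ − sin φ₁ sin φ₂) = atan2(-0.3974, 0.8974) = -23.884°.
λ₂ = 109.003° − 23.884° = 85.12°.

-10.01°, 85.12°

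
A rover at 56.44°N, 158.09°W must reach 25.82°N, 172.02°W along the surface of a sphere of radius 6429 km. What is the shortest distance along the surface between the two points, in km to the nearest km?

Let φ₁ = 0.9851 rad, φ₂ = 0.4506 rad, and Δλ = -0.2431 rad.
cos c = sin φ₁ sin φ₂ + cos φ₁ cos φ₂ cos Δλ = (0.8333)(0.4355) + (0.5528)(0.9002)(0.9706) = 0.84593,
so c = arccos(0.84593) = 0.56249 rad.
Distance = R·c = 6429 × 0.5625 ≈ 3616 km.

3616 km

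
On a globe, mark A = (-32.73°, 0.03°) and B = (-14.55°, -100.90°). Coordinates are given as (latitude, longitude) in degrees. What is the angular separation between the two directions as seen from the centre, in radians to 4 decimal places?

1.5894 rad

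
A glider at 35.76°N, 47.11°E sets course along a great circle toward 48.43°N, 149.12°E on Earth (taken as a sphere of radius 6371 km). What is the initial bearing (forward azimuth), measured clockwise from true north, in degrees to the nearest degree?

Δλ = 102.010° = 1.7804 rad.
y = sin Δλ · cos φ₂ = (0.9781)(0.6635) = 0.6490
x = cos φ₁ sin φ₂ − sin φ₁ cos φ₂ cos Δλ = (0.8115)(0.7481) − (0.5844)(0.6635)(-0.2081) = 0.6878
θ = atan2(y, x) = 43.34°, so the bearing is 43°.

43°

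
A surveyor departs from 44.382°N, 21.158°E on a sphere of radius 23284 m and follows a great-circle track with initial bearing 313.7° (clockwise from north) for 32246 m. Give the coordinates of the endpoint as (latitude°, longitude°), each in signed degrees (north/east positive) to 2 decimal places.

Angular distance δ = d/R = 32246/23284 = 1.38490 rad; initial bearing θ = 5.4751 rad.
sin φ₂ = sin φ₁ cos δ + cos φ₁ sin δ cos θ = (0.6994)(0.1848) + (0.7147)(0.9828)(0.6909) = 0.6145, so φ₂ = 37.92°.
Δλ = atan2(sin θ sin δ cos φ₁, cos δ − sin φ₁ sin φ₂) = atan2(-0.5078, -0.2450) = -115.756°.
λ₂ = 21.158° − 115.756° = -94.60°.

37.92°, -94.60°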